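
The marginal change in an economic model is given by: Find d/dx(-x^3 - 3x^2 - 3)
Power rule: d/dx(ax^n) = n·a·x^(n-1)
Term by term: -3·x^2 - 6·x

Answer: -3x^2 - 6x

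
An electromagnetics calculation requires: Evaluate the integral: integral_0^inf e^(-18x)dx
integral_0^inf e^(-18x) dx = [-1/18*e^(-18x)]_0^inf
= 0 - (-1/18) = 1/18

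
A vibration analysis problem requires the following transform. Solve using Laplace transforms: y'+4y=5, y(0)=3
Take L of both sides: sY(s)-3+4Y(s) = 5/s
Y(s)(s+4) = 5/s+3
Y(s) = 5/(s(s+4))+3/(s+4)
Partial fractions: 5/(s(s+4)) = (5/4)/s - (5/4)/(s+4)
So Y(s) = (5/4)/s+(7/4)/(s+4)
Inverse transform (L^(-1){1/s} = 1, L^(-1){1/(s+4)} = e^(-4t)):

Answer: y(t) = 5/4+(7/4)·e^(-4t)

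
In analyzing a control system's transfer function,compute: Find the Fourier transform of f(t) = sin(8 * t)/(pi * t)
sin(W * t)/(pi * t) = (W/pi) * sinc(W * t/pi) is the impulse response of the ideal low-pass filter with cutoff W (here W = 8).
Its Fourier transform is a rectangular function:
F(omega) = 1 for |omega| < 8, 0 otherwise

Answer: rect(omega/16) [i.e., 1 for |omega| < 8, 0 otherwise]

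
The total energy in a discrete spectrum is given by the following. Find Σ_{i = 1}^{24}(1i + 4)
= 1·Σ i+4·24 = 1·300+96 = 396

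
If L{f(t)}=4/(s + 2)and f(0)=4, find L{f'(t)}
L{f'(t)}=s·F(s) - f(0)=4s/(s+2)-4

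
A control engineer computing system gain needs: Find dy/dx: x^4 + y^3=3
Differentiate: 4x^3 + 3y^2·(dy/dx) = 0
dy/dx = -4x^3/(3y^2)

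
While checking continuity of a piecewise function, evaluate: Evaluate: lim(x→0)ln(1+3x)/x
L'Hôpital (0/0): lim 3/(1+3x) / 1 = 3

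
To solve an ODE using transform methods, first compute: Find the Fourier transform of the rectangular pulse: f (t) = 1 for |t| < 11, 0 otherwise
F(omega)=integral from -11 to 11 of e^(-j * omega * t) dt
=2 * sin(11 * omega)/omega=22 * sinc(11 * omega/pi)

Answer: 2 * sin(11 * omega)/omega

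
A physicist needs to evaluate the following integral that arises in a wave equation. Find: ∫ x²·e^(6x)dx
Integration by parts twice:
First: u=x², dv=e^(6x) dx => x²e^(6x)/6 - (2/6)∫ xe^(6x) dx
Second (∫ xe^(6x) dx): xe^(6x)/6 - e^(6x)/36
Combining: e^(6x)(x²/6 - 2x/36 + 2/216) + C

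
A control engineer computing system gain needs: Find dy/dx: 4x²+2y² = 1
Differentiate: 8x+4y·(dy/dx)=0
dy/dx=-8x/(4y)=-2·(x/y)

Answer: dy/dx=-2·(x/y)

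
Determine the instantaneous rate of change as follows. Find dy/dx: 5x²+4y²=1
Differentiate: 10x + 8y·(dy/dx) = 0
dy/dx = -10x/(8y) = -(5/4)·(x/y)

Answer: dy/dx = -(5/4)·(x/y)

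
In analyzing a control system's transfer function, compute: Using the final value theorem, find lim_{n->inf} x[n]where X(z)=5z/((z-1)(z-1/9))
Final value theorem: lim x[n] = lim_{z->1} (z-1)*X(z)
(z-1)*X(z) = 5z/(z-1/9)
As z->1: 5/(1-1/9) = 5/(8/9) = 45/8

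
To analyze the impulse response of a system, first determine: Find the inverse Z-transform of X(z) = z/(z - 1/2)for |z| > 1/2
Standard pair: z/(z-a) <-> a^n * u[n] for causal signals
With a = 1/2: x[n] = (1/2)^n * u[n]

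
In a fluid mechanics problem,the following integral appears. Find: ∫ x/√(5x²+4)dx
Let u = 5x²+4, du = 10x dx
∫ (1/10)·u^(-1/2) du = √u/5+C

Answer: √(5x²+4)/5+C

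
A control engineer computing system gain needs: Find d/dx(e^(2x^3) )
Chain rule: d/dx[e^u] = e^u · u' where u = 2x^3
u' = 6x^2

Answer: 6x^2·e^(2x^3)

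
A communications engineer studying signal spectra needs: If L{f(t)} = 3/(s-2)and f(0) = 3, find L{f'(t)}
L{f'(t)}=s·F(s) - f(0)=3s/(s-2) - 3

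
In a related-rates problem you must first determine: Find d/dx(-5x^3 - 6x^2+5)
Power rule: d/dx(ax^n)=n·a·x^(n-1)
Term by term: -15·x^2-12·x

Answer: -15x^2-12x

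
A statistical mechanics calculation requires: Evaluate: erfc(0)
erfc(x)=1 - erf(x); erfc(0)=1 - erf(0)=1-0=1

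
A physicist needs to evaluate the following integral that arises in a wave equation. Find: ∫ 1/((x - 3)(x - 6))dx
Partial fractions: 1/((x-3)(x-6))=A/(x-3) + B/(x-6)
A=-1/3, B=1/3
∫ [-1/3· 1/(x-3) + 1/3· 1/(x-6)] dx
=(1/3)[ln|x-6| - ln|x-3|] + C

Answer: (1/3)·ln|(x-6)/(x-3)| + C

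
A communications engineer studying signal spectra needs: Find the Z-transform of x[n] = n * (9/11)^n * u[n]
Using the property Z{n * a^n * u[n]} = az/(z-a)^2
With a = 9/11: X(z) = (9/11)z/(z - 9/11)^2, |z| > 9/11

Answer: (9/11)z/(z - 9/11)^2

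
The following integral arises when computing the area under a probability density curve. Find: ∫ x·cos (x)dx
By parts: u = x, dv = cos(x) dx
du = dx, v = sin(x)
= x·sin(x)+cos(x)+C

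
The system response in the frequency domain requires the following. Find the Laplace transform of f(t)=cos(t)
L{cos(wt)} = s/(s² + w²)
L{cos(t)} = s/(s² + 1)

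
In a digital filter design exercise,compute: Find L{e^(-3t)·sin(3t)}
First shifting: L{e^(at)f(t)} = F(s-a)
L{sin(3t)} = 3/(s² + 9)
Shift: 3/((s + 3)² + 9)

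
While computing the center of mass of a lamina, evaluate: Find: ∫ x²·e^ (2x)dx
Integration by parts twice:
First: u = x², dv = e^(2x) dx => x²e^(2x)/2 - (2/2)∫ xe^(2x) dx
Second (∫ xe^(2x) dx): xe^(2x)/2 - e^(2x)/4
Combining: e^(2x)(x²/2 - 2x/4 + 2/8) + C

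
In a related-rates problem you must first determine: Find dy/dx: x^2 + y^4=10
Differentiate: 2x + 4y^3·(dy/dx) = 0
dy/dx = -2x/(4y^3)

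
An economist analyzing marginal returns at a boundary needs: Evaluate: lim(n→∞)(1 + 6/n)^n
This is the definition of e^6: lim(1 + 6/n)^n = e^6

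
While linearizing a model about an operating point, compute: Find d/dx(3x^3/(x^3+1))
Quotient rule: (f/g)' = (f'g - fg')/g²
f = 3x^3, f' = 9x^2
g = x^3 + 1, g' = 3x^2

Answer: (9x^2·(x^3 + 1) - 9x^5)/(x^3 + 1)²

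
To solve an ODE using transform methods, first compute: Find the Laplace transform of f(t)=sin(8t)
L{sin(wt)}=w/(s² + w²)
L{sin(8t)}=8/(s² + 64)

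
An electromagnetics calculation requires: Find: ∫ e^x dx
Since d/dx[e^x] = +e^x, we get 1e^x+C

Answer: e^x+C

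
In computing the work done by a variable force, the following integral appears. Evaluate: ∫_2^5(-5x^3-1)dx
Step 1: Find antiderivative F(x) = (-5/4)x^4 - x
Step 2: F(5) - F(2) = -3145/4 - (-22) = -3057/4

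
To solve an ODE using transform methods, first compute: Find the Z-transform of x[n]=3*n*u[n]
Z{n*u[n]} = z/(z-1)^2
By linearity: Z{3*n*u[n]} = 3z/(z-1)^2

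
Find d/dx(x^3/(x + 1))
Quotient rule: (f/g)' = (f'g - fg')/g²
f = x^3, f' = 3x^2
g = x + 1, g' = 1

Answer: (3x^2·(x + 1) - x^3)/(x + 1)²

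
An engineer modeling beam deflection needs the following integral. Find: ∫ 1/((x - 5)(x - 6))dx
Partial fractions: 1/((x-5)(x-6)) = A/(x-5) + B/(x-6)
A = -1, B = 1
∫ [-1· 1/(x-5) + 1· 1/(x-6)] dx
= (1)[ln|x-6| - ln|x-5|] + C

Answer: ln|(x-6)/(x-5)| + C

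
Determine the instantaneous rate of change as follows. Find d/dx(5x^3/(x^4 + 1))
Quotient rule: (f/g)'=(f'g - fg')/g²
f=5x^3, f'=15x^2
g=x^4+1, g'=4x^3

Answer: (15x^2·(x^4+1)-20x^6)/(x^4+1)²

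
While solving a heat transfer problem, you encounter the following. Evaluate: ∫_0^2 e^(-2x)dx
Antiderivative: (1/(-2))e^(-2x)
Evaluate: (1/(-2))(e^-4-1)

Answer: (e^-4-1)/(-2)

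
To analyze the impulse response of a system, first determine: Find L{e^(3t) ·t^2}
First shifting: L{e^(at)f(t)}=F(s-a)
L{t^2}=2/s^3
Shift s → s-3: 2/(s-3)^3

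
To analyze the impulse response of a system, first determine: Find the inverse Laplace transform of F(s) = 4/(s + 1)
L^(-1){4/(s-a)} = c·e^(at)
Here a = -1, c = 4

Answer: 4e^(-t)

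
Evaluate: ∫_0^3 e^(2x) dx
Antiderivative: (1/2)e^(2x)
Evaluate: (1/2)(e^6 - 1)

Answer: (e^6 - 1)/2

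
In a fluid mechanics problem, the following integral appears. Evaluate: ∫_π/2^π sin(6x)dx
Antiderivative: -cos(6x)/6
Evaluate at bounds: [-cos(6·π)/6] - [-cos(6·π/2)/6]
= (-(1) + (-1))/6 = -1/3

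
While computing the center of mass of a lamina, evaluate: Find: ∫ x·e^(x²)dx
Let u=x², du=2x dx
∫ (1/2)e^u du=e^u/2+C

Answer: e^(x²)/2+C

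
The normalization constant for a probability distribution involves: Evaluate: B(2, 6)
B(x,y) = Γ(x)Γ(y)/Γ(x+y) = (x-1)!(y-1)!/(x+y-1)!
B(2,6) = 1!·5!/7! = 1/42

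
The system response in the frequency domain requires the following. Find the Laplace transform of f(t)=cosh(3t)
L{cosh(at)} = s/(s²-a²)
L{cosh(3t)} = s/(s²-9)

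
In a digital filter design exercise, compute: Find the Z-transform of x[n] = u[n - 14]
Using the time-shift property: Z{u[n-14]} = z^(-14) * z/(z-1)
= z^(-13)/(z-1)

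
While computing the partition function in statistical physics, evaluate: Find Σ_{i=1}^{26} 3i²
= 3·n(n + 1)(2n + 1)/6 = 3·26·27·53/6 = 18603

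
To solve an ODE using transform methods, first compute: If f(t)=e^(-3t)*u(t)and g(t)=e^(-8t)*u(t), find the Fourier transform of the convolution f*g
By the convolution theorem: F{f * g}=F(omega) * G(omega)
F(omega)=1/(3+j * omega), G(omega)=1/(8+j * omega)
F{f * g}=1/((3+j * omega)(8+j * omega))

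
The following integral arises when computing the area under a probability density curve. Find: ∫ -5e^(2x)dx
Since d/dx[e^(2x)] = 2e^(2x), we get -5/2 e^(2x) + C

Answer: (-5/2)e^(2x) + C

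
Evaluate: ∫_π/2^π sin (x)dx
Antiderivative: -cos(x)
Evaluate at bounds: [-cos(1·π)/1] - [-cos(1·π/2)/1]
= (-(-1) + (0))/1 = 1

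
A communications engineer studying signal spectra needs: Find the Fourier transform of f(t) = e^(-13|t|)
Using the standard pair: F{e^(-a|t|)}=2a/(a^2+omega^2)
With a=13: F(omega)=26/(169+omega^2)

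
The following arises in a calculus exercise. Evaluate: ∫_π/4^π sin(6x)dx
Antiderivative: -cos(6x)/6
Evaluate at bounds: [-cos(6·π)/6] - [-cos(6·π/4)/6]
=(-(1)+(0))/6=-1/6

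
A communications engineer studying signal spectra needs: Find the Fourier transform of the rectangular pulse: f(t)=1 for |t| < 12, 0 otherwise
F(omega) = integral from -12 to 12 of e^(-j*omega*t) dt
= 2*sin(12*omega)/omega = 24*sinc(12*omega/pi)

Answer: 2*sin(12*omega)/omega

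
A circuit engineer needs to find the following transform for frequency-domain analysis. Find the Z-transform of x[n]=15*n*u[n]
Z{n * u[n]}=z/(z-1)^2
By linearity: Z{15 * n * u[n]}=15z/(z-1)^2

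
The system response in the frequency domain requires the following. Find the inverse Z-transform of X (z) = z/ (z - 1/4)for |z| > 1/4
Standard pair: z/(z-a) <-> a^n * u[n] for causal signals
With a = 1/4: x[n] = (1/4)^n * u[n]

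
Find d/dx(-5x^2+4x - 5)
Power rule: d/dx(ax^n)=n·a·x^(n-1)
Term by term: -10·x+4

Answer: -10x+4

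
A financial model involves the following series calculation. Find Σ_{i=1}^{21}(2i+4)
=2·Σ i+4·21=2·231+84=546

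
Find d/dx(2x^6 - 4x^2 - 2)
Power rule: d/dx(ax^n)=n·a·x^(n-1)
Term by term: 12·x^5 - 8·x

Answer: 12x^5 - 8x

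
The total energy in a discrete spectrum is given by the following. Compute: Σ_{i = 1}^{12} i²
Using formula: Σ i^2=n(n + 1)(2n + 1)/6=12·13·25/6=650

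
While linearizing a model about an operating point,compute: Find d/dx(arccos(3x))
d/dx[arccos(u)]=-u'/√(1-u²), u=3x, u'=3

Answer: -3/√(1-9x²)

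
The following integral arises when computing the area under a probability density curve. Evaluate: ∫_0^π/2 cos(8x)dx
Antiderivative: sin(8x)/8
Evaluate at bounds: [sin(8·π/2)/8] - [sin(8·0)/8]
=((0) - (0))/8=0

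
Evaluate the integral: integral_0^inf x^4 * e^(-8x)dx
This is a Gamma integral. Substitute u=8x (du=8 dx):
integral_0^inf x^4*e^(-8x) dx=(1/8^5) integral_0^inf u^4*e^(-u) du
=Gamma(5)/8^5=4!/8^5=24/32768

Answer: 3/4096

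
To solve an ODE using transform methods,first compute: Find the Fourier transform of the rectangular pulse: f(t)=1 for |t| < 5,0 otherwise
F(omega) = integral from -5 to 5 of e^(-j * omega * t) dt
= 2 * sin(5 * omega)/omega = 10 * sinc(5 * omega/pi)

Answer: 2 * sin(5 * omega)/omega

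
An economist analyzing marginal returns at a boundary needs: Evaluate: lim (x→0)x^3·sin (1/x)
Squeeze theorem: -|x^3| ≤ x^3·sin(1/x) ≤ |x^3|
Since x^3 → 0 as x → 0, by squeeze theorem the limit is 0

Answer: 0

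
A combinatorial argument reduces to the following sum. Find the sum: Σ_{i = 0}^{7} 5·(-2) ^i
Geometric series: S=a(1 - r^n)/(1 - r)
a=5, r=-2, n=8
S=5(1 - 256)/3=-425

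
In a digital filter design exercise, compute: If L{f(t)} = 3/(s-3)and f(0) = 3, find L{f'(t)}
L{f'(t)}=s·F(s) - f(0)=3s/(s-3)-3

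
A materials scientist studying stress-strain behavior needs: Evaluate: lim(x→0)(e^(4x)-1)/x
L'Hôpital (0/0): lim 4e^(4x)/1 = 4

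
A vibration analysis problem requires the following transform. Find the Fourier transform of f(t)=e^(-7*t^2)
The Fourier transform of a Gaussian e^(-a * t^2) is sqrt(pi/a) * e^(-omega^2/(4a)).
With a=7: F(omega)=sqrt(pi/7) * e^(-omega^2/28)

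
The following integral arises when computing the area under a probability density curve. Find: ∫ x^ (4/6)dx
Power rule: ∫ x^(2/3) dx = x^(5/3)/(5/3) + C

Answer: (3/5)·x^(5/3) + C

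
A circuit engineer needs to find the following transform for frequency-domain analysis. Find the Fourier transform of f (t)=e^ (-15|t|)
Using the standard pair: F{e^(-a|t|)}=2a/(a^2 + omega^2)
With a=15: F(omega)=30/(225 + omega^2)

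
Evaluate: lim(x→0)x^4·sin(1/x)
Squeeze theorem: -|x^4| ≤ x^4·sin(1/x) ≤ |x^4|
Since x^4 → 0 as x → 0, by squeeze theorem the limit is 0

Answer: 0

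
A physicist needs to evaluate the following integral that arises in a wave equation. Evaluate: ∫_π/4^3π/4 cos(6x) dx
Antiderivative: sin(6x)/6
Evaluate at bounds: [sin(6·3π/4)/6] - [sin(6·π/4)/6]
=((1) - (-1))/6=1/3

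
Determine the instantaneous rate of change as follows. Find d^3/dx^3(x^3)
Apply power rule 3 times:
d^1: 3x^2
d^2: 6x
d^3: 6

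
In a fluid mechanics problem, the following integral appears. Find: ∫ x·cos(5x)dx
By parts: u=x, dv=cos(5x) dx
du=dx, v=sin(5x)/5
=x·sin(5x)/5 + cos(5x)/5² + C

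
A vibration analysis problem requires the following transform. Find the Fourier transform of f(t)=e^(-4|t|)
Using the standard pair: F{e^(-a|t|)}=2a/(a^2+omega^2)
With a=4: F(omega)=8/(16+omega^2)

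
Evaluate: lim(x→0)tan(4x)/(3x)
tan(u) ≈ u for small u:
tan(4x)/(3x) ≈ 4x/(3x)=4/3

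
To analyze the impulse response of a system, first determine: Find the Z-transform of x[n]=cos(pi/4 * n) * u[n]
Z{cos(w0*n)*u[n]}=z(z - cos(w0))/(z^2-2z*cos(w0)+1)
With w0=pi/4: X(z)=z(z - cos(pi/4))/(z^2-2z*cos(pi/4)+1)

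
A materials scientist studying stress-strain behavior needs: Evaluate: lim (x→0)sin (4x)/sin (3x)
sin(u) ≈ u for small u:
sin(4x)/sin(3x) ≈ 4x/(3x)=4/3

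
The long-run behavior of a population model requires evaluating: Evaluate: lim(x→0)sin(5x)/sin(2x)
sin(u) ≈ u for small u:
sin(5x)/sin(2x) ≈ 5x/(2x)=5/2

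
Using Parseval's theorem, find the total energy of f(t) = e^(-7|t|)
Parseval's theorem: E=integral |f(t)|^2 dt=(1/2pi) integral |F(omega)|^2 domega
E=integral_{-inf}^{inf} e^(-14|t|) dt=2*integral_0^inf e^(-14t) dt=2/(2*7)=1/7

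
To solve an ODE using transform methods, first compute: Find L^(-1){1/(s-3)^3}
L^(-1){1/(s-a)^n}=t^(n-1)·e^(at)/(n-1)!
Here a=3, n=3: t^2·e^(3t)/2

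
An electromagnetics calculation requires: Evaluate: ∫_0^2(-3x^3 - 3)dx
Step 1: Find antiderivative F(x)=(-3/4)x^4 - 3x
Step 2: F(2) - F(0)=-18 - (0)=-18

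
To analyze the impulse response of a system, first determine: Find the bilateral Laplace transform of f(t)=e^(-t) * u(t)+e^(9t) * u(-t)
For e^(-t) * u(t): L=1/(s + 1), Re(s) > -1
For e^(9t) * u(-t): L=-1/(s-9), Re(s) < 9
Combined: F(s)=1/(s + 1) - 1/(s-9), -1 < Re(s) < 9

Answer: 1/(s + 1) - 1/(s-9), ROC: -1 < Re(s) < 9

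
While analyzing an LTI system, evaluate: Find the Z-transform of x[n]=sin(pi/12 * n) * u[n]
Z{sin(w0 * n) * u[n]}=z * sin(w0)/(z^2-2z * cos(w0)+1)
With w0=pi/12: X(z)=z * sin(pi/12)/(z^2-2z * cos(pi/12)+1)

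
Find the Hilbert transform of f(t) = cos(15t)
The Hilbert transform shifts each frequency component by -pi/2.
H{cos(wt)}=sin(wt)
With w=15: H{cos(15t)}=sin(15t)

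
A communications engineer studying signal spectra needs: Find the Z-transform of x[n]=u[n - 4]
Using the time-shift property: Z{u[n-4]} = z^(-4)*z/(z-1)
= z^(-3)/(z-1)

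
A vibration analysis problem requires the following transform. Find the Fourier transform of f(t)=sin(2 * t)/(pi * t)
sin(W * t)/(pi * t) = (W/pi) * sinc(W * t/pi) is the impulse response of the ideal low-pass filter with cutoff W (here W = 2).
Its Fourier transform is a rectangular function:
F(omega) = 1 for |omega| < 2, 0 otherwise

Answer: rect(omega/4) [i.e., 1 for |omega| < 2, 0 otherwise]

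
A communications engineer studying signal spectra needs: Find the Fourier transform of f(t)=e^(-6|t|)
Using the standard pair: F{e^(-a|t|)}=2a/(a^2 + omega^2)
With a=6: F(omega)=12/(36 + omega^2)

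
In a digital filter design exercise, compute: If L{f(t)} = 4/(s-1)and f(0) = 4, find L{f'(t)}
L{f'(t)}=s·F(s) - f(0)=4s/(s-1)-4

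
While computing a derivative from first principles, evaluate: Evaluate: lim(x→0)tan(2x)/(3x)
tan(u) ≈ u for small u:
tan(2x)/(3x) ≈ 2x/(3x)=2/3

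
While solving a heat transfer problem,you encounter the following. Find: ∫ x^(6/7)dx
Power rule: ∫ x^(6/7) dx=x^(13/7)/(13/7)+C

Answer: (7/13)·x^(13/7)+C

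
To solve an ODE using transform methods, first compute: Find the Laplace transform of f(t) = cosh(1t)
L{cosh(at)}=s/(s²-a²)
L{cosh(1t)}=s/(s²-1)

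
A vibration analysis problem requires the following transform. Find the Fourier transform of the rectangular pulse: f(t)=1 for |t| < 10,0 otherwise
F(omega) = integral from -10 to 10 of e^(-j * omega * t) dt
= 2 * sin(10 * omega)/omega = 20 * sinc(10 * omega/pi)

Answer: 2 * sin(10 * omega)/omega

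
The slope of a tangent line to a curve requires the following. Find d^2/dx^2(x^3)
Apply power rule 2 times:
d^1: 3x^2
d^2: 6x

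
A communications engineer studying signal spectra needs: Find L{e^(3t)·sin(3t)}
First shifting: L{e^(at)f(t)}=F(s-a)
L{sin(3t)}=3/(s²+9)
Shift: 3/((s-3)²+9)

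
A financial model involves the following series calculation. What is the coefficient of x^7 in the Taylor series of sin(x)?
sin(x)=Σ (-1)^k x^(2k+1)/(2k+1)!
For x^7: (-1)^3/7!=-1/5040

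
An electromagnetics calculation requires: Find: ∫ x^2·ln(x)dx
By parts: u = ln(x), dv = x^2 dx
du = 1/x dx, v = x^3/3
= x^3·ln(x)/3 - ∫ x^2/3 dx
= x^3·ln(x)/3 - x^3/9+C

Answer: x^3(ln(x)/3-1/9)+C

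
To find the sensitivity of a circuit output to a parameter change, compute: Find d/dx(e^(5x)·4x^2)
Product rule: (fg)'=f'g + fg'
f=e^(5x), f'=5·e^(5x)
g=4x^2, g'=8x

Answer: 20·e^(5x)·x^2 + 8·e^(5x)·x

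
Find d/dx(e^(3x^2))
Chain rule: d/dx[e^u] = e^u · u' where u = 3x^2
u' = 6x

Answer: 6x·e^(3x^2)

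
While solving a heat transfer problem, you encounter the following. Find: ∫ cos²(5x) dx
Using identity cos²(u)=(1+cos(2u))/2:
∫ (1+cos(10x))/2 dx=x/2+sin(10x)/20+C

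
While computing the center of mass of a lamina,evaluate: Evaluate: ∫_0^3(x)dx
Step 1: Find antiderivative F(x)=(1/2)x^2
Step 2: F(3) - F(0)=9/2 - (0)=9/2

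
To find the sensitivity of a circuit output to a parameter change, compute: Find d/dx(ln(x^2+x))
Chain rule: d/dx[ln(u)] = u'/u where u = x^2 + x
u' = 2x + 1

Answer: (2x + 1)/(x^2 + x)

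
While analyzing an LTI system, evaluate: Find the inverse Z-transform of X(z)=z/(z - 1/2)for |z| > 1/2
Standard pair: z/(z-a) <-> a^n * u[n] for causal signals
With a = 1/2: x[n] = (1/2)^n * u[n]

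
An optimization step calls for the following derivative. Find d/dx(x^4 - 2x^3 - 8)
Power rule: d/dx(ax^n)=n·a·x^(n-1)
Term by term: 4·x^3 - 6·x^2

Answer: 4x^3 - 6x^2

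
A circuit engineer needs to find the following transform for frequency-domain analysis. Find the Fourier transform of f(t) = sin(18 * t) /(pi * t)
sin(W*t)/(pi*t) = (W/pi)*sinc(W*t/pi) is the impulse response of the ideal low-pass filter with cutoff W (here W = 18).
Its Fourier transform is a rectangular function:
F(omega) = 1 for |omega| < 18, 0 otherwise

Answer: rect(omega/36) [i.e., 1 for |omega| < 18, 0 otherwise]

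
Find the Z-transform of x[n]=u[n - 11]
Using the time-shift property: Z{u[n-11]}=z^(-11) * z/(z-1)
=z^(-10)/(z-1)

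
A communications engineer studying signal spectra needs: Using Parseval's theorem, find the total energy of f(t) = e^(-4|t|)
Parseval's theorem: E=integral |f(t)|^2 dt=(1/2pi) integral |F(omega)|^2 domega
E=integral_{-inf}^{inf} e^(-8|t|) dt=2 * integral_0^inf e^(-8t) dt=2/(2 * 4)=1/4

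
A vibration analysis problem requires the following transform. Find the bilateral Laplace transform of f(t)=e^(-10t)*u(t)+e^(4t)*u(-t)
For e^(-10t) * u(t): L=1/(s + 10), Re(s) > -10
For e^(4t) * u(-t): L=-1/(s-4), Re(s) < 4
Combined: F(s)=1/(s + 10) - 1/(s-4), -10 < Re(s) < 4

Answer: 1/(s + 10) - 1/(s-4), ROC: -10 < Re(s) < 4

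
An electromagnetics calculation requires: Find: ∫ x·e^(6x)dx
Integration by parts: u = x, dv = e^(6x) dx
du = dx, v = e^(6x)/6
= x·e^(6x)/6 - ∫ e^(6x)/6 dx
= x·e^(6x)/6 - e^(6x)/36+C

Answer: e^(6x)(x/6-1/36)+C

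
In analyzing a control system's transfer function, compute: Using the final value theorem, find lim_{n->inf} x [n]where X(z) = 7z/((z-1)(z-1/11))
Final value theorem: lim x[n]=lim_{z->1} (z-1) * X(z)
(z-1) * X(z)=7z/(z-1/11)
As z->1: 7/(1 - 1/11)=7/(10/11)=77/10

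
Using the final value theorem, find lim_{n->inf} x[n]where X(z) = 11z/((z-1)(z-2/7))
Final value theorem: lim x[n]=lim_{z->1} (z-1) * X(z)
(z-1) * X(z)=11z/(z-2/7)
As z->1: 11/(1-2/7)=11/(5/7)=77/5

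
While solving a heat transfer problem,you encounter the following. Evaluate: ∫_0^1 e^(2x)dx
Antiderivative: (1/2)e^(2x)
Evaluate: (1/2)(e^2 - 1)

Answer: (e^2 - 1)/2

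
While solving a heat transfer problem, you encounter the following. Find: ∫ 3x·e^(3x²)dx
Let u=3x², du=6x dx
∫ (1/2)e^u du=e^u/2+C

Answer: e^(3x²)/2+C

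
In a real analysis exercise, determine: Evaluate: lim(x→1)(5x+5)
Polynomial is continuous, so substitute x = 1:
5·1 + 5 = 10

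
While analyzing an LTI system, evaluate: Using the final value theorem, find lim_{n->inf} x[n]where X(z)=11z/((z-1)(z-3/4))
Final value theorem: lim x[n] = lim_{z->1} (z-1) * X(z)
(z-1) * X(z) = 11z/(z-3/4)
As z->1: 11/(1-3/4) = 11/(1/4) = 44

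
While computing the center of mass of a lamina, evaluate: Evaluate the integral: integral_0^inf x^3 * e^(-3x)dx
This is a Gamma integral. Substitute u = 3x (du = 3 dx):
integral_0^inf x^3*e^(-3x) dx = (1/3^4) integral_0^inf u^3*e^(-u) du
= Gamma(4)/3^4 = 3!/3^4 = 6/81

Answer: 2/27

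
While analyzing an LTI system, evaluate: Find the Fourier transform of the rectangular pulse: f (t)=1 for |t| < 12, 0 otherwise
F(omega)=integral from -12 to 12 of e^(-j*omega*t) dt
=2*sin(12*omega)/omega=24*sinc(12*omega/pi)

Answer: 2*sin(12*omega)/omega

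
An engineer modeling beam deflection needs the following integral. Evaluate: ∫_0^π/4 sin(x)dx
Antiderivative: -cos(x)
Evaluate at bounds: [-cos(1·π/4)/1] - [-cos(1·0)/1]
= (-(√2/2)+(1))/1 = 1 - √2/2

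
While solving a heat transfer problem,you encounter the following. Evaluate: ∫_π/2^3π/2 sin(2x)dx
Antiderivative: -cos(2x)/2
Evaluate at bounds: [-cos(2·3π/2)/2] - [-cos(2·π/2)/2]
=(-(-1)+(-1))/2=0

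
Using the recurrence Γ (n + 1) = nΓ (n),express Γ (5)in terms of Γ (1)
Γ(5) = 4Γ(4) = 4·3Γ(3) = ... = 4!·Γ(1) = 24·Γ(1)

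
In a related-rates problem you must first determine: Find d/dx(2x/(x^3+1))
Quotient rule: (f/g)' = (f'g - fg')/g²
f = 2x, f' = 2
g = x^3+1, g' = 3x^2

Answer: (2·(x^3+1)-6x^3)/(x^3+1)²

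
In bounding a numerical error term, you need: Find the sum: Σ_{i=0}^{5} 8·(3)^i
Geometric series: S = a(1 - r^n)/(1 - r)
a = 8, r = 3, n = 6
S = 8(1-729)/-2 = 2912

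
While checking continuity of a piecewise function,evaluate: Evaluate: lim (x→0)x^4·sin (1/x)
Squeeze theorem: -|x^4| ≤ x^4·sin(1/x) ≤ |x^4|
Since x^4 → 0 as x → 0, by squeeze theorem the limit is 0

Answer: 0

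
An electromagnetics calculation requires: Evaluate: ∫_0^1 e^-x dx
Antiderivative: -e^-x
Evaluate: -(e^-1-1)

Answer: (e^-1-1)/(-1)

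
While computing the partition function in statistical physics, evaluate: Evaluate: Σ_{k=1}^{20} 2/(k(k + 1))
Partial fractions: 2/(k(k+1))=2/k - 2/(k+1)
Telescoping sum: 2(1-1/21)=2·20/21

Answer: 40/21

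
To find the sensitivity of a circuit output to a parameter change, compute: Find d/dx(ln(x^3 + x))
Chain rule: d/dx[ln(u)] = u'/u where u = x^3 + x
u' = 3x^2 + 1

Answer: (3x^2 + 1)/(x^3 + x)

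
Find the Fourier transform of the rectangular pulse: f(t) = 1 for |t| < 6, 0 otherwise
F(omega) = integral from -6 to 6 of e^(-j*omega*t) dt
= 2*sin(6*omega)/omega = 12*sinc(6*omega/pi)

Answer: 2*sin(6*omega)/omega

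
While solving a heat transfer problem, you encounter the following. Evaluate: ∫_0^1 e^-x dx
Antiderivative: -e^-x
Evaluate: -(e^-1 - 1)

Answer: (e^-1 - 1)/(-1)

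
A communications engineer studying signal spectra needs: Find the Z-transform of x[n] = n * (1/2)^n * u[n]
Using the property Z{n * a^n * u[n]}=az/(z-a)^2
With a=1/2: X(z)=(1/2)z/(z - 1/2)^2, |z| > 1/2

Answer: (1/2)z/(z - 1/2)^2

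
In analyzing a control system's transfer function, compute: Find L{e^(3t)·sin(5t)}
First shifting: L{e^(at)f(t)}=F(s-a)
L{sin(5t)}=5/(s² + 25)
Shift: 5/((s-3)² + 25)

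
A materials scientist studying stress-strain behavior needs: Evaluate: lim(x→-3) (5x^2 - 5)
Polynomial is continuous, so substitute x = -3:
5·(-3)^2-5 = 40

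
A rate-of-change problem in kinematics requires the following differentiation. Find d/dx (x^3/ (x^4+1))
Quotient rule: (f/g)'=(f'g - fg')/g²
f=x^3, f'=3x^2
g=x^4 + 1, g'=4x^3

Answer: (3x^2·(x^4 + 1) - 4x^6)/(x^4 + 1)²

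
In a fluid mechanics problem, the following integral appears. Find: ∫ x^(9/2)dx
Power rule: ∫ x^(9/2) dx=x^(11/2)/(11/2)+C

Answer: (2/11)·x^(11/2)+C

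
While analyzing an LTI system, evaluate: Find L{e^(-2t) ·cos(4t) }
First shifting: L{e^(at)f(t)} = F(s-a)
L{cos(4t)} = s/(s²+16)
Shift: (s+2)/((s+2)²+16)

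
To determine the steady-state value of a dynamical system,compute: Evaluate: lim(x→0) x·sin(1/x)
Squeeze theorem: -|x| ≤ x·sin(1/x) ≤ |x|
Since x → 0 as x → 0, by squeeze theorem the limit is 0

Answer: 0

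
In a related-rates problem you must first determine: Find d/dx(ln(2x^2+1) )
Chain rule: d/dx[ln(u)] = u'/u where u = 2x^2 + 1
u' = 4x

Answer: (4x)/(2x^2 + 1)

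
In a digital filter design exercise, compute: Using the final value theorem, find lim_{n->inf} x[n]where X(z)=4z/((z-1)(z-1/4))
Final value theorem: lim x[n]=lim_{z->1} (z-1) * X(z)
(z-1) * X(z)=4z/(z-1/4)
As z->1: 4/(1-1/4)=4/(3/4)=16/3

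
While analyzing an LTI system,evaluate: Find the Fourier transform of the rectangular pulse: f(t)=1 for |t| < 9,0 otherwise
F(omega)=integral from -9 to 9 of e^(-j * omega * t) dt
=2 * sin(9 * omega)/omega=18 * sinc(9 * omega/pi)

Answer: 2 * sin(9 * omega)/omega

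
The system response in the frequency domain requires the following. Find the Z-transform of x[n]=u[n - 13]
Using the time-shift property: Z{u[n-13]} = z^(-13)*z/(z-1)
= z^(-12)/(z-1)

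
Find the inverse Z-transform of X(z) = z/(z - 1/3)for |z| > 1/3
Standard pair: z/(z-a) <-> a^n*u[n] for causal signals
With a = 1/3: x[n] = (1/3)^n*u[n]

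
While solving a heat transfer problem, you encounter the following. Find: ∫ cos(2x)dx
Using substitution u=2x: ∫ cos(u) du/2=sin(u)/2+C

Answer: (1/2)sin(2x)+C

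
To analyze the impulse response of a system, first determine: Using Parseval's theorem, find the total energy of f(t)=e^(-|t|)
Parseval's theorem: E = integral |f(t)|^2 dt = (1/2pi) integral |F(omega)|^2 domega
E = integral_{-inf}^{inf} e^(-2|t|) dt = 2*integral_0^inf e^(-2t) dt = 2/(2*1) = 1/1

Answer: 1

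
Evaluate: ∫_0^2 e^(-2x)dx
Antiderivative: (1/(-2))e^(-2x)
Evaluate: (1/(-2))(e^-4 - 1)

Answer: (e^-4 - 1)/(-2)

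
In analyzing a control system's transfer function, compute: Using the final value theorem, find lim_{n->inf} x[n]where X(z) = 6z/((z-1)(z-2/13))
Final value theorem: lim x[n]=lim_{z->1} (z-1)*X(z)
(z-1)*X(z)=6z/(z-2/13)
As z->1: 6/(1-2/13)=6/(11/13)=78/11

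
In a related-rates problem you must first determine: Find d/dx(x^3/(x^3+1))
Quotient rule: (f/g)' = (f'g - fg')/g²
f = x^3, f' = 3x^2
g = x^3 + 1, g' = 3x^2

Answer: (3x^2·(x^3 + 1) - 3x^5)/(x^3 + 1)²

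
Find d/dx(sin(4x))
Chain rule: d/dx[sin(u)]=cos(u)·u' where u=4x
u'=4

Answer: 4·cos(4x)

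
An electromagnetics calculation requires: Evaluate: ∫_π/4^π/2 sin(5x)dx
Antiderivative: -cos(5x)/5
Evaluate at bounds: [-cos(5·π/2)/5] - [-cos(5·π/4)/5]
=(-(0) + (-√2/2))/5=-√2/10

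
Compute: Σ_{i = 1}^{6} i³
Using formula: Σ i^3 = [n(n+1)/2]² = [6·7/2]² = 441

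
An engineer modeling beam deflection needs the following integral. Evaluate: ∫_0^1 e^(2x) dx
Antiderivative: (1/2)e^(2x)
Evaluate: (1/2)(e^2 - 1)

Answer: (e^2 - 1)/2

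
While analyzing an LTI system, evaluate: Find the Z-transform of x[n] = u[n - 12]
Using the time-shift property: Z{u[n-12]}=z^(-12)*z/(z-1)
=z^(-11)/(z-1)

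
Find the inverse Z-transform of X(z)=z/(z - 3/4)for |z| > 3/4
Standard pair: z/(z-a) <-> a^n*u[n] for causal signals
With a=3/4: x[n]=(3/4)^n*u[n]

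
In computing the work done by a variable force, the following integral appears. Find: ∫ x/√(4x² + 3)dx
Let u = 4x² + 3, du = 8x dx
∫ (1/8)·u^(-1/2) du = √u/4 + C

Answer: √(4x² + 3)/4 + C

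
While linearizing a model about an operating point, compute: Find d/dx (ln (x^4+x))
Chain rule: d/dx[ln(u)]=u'/u where u=x^4 + x
u'=4x^3 + 1

Answer: (4x^3 + 1)/(x^4 + x)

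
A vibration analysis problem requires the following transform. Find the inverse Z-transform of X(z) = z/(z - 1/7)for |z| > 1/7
Standard pair: z/(z-a) <-> a^n*u[n] for causal signals
With a = 1/7: x[n] = (1/7)^n*u[n]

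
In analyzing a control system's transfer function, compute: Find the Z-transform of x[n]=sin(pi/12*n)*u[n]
Z{sin(w0 * n) * u[n]} = z * sin(w0)/(z^2 - 2z * cos(w0) + 1)
With w0 = pi/12: X(z) = z * sin(pi/12)/(z^2 - 2z * cos(pi/12) + 1)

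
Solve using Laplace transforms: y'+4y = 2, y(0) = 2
Take L of both sides: sY(s) - 2 + 4Y(s) = 2/s
Y(s)(s + 4) = 2/s + 2
Y(s) = 2/(s(s + 4)) + 2/(s + 4)
Partial fractions: 2/(s(s + 4)) = (1/2)/s - (1/2)/(s + 4)
So Y(s) = (1/2)/s + (3/2)/(s + 4)
Inverse transform (L^(-1){1/s} = 1, L^(-1){1/(s + 4)} = e^(-4t)):

Answer: y(t) = 1/2 + (3/2)·e^(-4t)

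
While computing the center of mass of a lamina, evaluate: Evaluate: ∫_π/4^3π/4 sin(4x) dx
Antiderivative: -cos(4x)/4
Evaluate at bounds: [-cos(4·3π/4)/4] - [-cos(4·π/4)/4]
=(-(-1)+(-1))/4=0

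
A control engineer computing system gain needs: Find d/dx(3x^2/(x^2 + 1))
Quotient rule: (f/g)'=(f'g - fg')/g²
f=3x^2, f'=6x
g=x^2+1, g'=2x

Answer: (6x·(x^2+1)-6x^3)/(x^2+1)²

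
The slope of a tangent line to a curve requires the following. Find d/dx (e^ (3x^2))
Chain rule: d/dx[e^u] = e^u · u' where u = 3x^2
u' = 6x

Answer: 6x·e^(3x^2)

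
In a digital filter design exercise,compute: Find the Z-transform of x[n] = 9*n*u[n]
Z{n*u[n]} = z/(z-1)^2
By linearity: Z{9*n*u[n]} = 9z/(z-1)^2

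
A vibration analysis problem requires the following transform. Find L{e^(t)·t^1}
First shifting: L{e^(at)f(t)}=F(s-a)
L{t^1}=1/s^2
Shift s → s-1: 1/(s-1)^2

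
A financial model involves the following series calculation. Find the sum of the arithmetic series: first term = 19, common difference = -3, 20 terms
Last term: a_n = 19+(20-1)·-3 = -38
Sum = n(a_1+a_n)/2 = 20(19+(-38))/2 = -190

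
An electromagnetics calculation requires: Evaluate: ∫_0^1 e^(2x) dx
Antiderivative: (1/2)e^(2x)
Evaluate: (1/2)(e^2-1)

Answer: (e^2-1)/2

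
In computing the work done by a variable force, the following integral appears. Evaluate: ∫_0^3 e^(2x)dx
Antiderivative: (1/2)e^(2x)
Evaluate: (1/2)(e^6 - 1)

Answer: (e^6 - 1)/2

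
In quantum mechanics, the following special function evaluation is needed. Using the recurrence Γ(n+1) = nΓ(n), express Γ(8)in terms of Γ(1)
Γ(8)=7Γ(7)=7·6Γ(6)=...=7!·Γ(1)=5040·Γ(1)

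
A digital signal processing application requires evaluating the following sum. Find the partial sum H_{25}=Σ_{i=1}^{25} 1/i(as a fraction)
H_25 = 1 + 1/2 + 1/3 + ... + 1/25
= 34052522467/8923714800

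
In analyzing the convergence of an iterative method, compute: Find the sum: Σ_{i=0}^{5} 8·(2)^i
Geometric series: S = a(1 - r^n)/(1 - r)
a = 8, r = 2, n = 6
S = 8(1 - 64)/-1 = 504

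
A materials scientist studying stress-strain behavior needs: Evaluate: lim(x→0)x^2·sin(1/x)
Squeeze theorem: -|x^2| ≤ x^2·sin(1/x) ≤ |x^2|
Since x^2 → 0 as x → 0, by squeeze theorem the limit is 0

Answer: 0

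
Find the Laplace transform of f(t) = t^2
L{t^n} = n!/s^(n + 1)
L{t^2} = 2!/s^3 = 2/s^3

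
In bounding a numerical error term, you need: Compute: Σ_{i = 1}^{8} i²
Using formula: Σ i^2=n(n+1)(2n+1)/6=8·9·17/6=204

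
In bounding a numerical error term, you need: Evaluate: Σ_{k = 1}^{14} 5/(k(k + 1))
Partial fractions: 5/(k(k+1)) = 5/k - 5/(k+1)
Telescoping sum: 5(1-1/15) = 5·14/15

Answer: 14/3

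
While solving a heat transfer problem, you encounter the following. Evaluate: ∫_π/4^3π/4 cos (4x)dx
Antiderivative: sin(4x)/4
Evaluate at bounds: [sin(4·3π/4)/4] - [sin(4·π/4)/4]
= ((0) - (0))/4 = 0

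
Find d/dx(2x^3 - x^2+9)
Power rule: d/dx(ax^n)=n·a·x^(n-1)
Term by term: 6·x^2 - 2·x

Answer: 6x^2 - 2x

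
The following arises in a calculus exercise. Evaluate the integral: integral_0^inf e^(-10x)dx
integral_0^inf e^(-10x) dx=[-1/10 * e^(-10x)]_0^inf
=0 - (-1/10)=1/10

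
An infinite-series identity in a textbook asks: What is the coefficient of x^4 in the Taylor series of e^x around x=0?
Taylor series of e^x = Σ x^n/n!
Coefficient of x^4 = 1/4! = 1/24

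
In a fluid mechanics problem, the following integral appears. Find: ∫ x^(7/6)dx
Power rule: ∫ x^(7/6) dx = x^(13/6)/(13/6) + C

Answer: (6/13)·x^(13/6) + C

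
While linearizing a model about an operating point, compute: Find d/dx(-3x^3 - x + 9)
Power rule: d/dx(ax^n) = n·a·x^(n-1)
Term by term: -9·x^2 - 1

Answer: -9x^2 - 1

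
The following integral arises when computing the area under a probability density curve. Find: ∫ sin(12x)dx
Using substitution u = 12x: ∫ sin(u) du/12 = -cos(u)/12+C

Answer: (-1/12)cos(12x)+C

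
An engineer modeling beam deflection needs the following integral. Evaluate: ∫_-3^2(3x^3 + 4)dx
Step 1: Find antiderivative F(x) = (3/4)x^4+4x
Step 2: F(2) - F(-3) = 20 - (195/4) = -115/4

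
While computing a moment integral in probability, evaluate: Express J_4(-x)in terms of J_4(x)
For integer n: J_n(-x)=(-1)^n J_n(x)
With n=4: J_4(-x)=(-1)^4 J_4(x)=J_4(x)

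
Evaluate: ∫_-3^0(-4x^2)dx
Step 1: Find antiderivative F(x)=(-4/3)x^3
Step 2: F(0) - F(-3)=0 - (36)=-36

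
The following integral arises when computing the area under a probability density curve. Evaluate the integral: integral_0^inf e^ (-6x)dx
integral_0^inf e^(-6x) dx=[-1/6*e^(-6x)]_0^inf
=0 - (-1/6)=1/6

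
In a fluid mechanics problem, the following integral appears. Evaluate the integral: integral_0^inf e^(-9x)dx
integral_0^inf e^(-9x) dx = [-1/9*e^(-9x)]_0^inf
= 0 - (-1/9) = 1/9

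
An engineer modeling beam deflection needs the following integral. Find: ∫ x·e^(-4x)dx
Integration by parts: u=x, dv=e^(-4x) dx
du=dx, v=e^(-4x)/(-4)
=x·e^(-4x)/(-4) - ∫ e^(-4x)/(-4) dx
=x·e^(-4x)/(-4) - e^(-4x)/16 + C

Answer: e^(-4x)(x/(-4) - 1/16) + C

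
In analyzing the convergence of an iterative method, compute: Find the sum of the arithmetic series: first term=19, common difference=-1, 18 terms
Last term: a_n = 19 + (18 - 1)·-1 = 2
Sum = n(a_1 + a_n)/2 = 18(19 + 2)/2 = 189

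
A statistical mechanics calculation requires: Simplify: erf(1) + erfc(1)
By definition erfc(x)=1 - erf(x)
erf(1) + erfc(1)=erf(1) + 1 - erf(1)=1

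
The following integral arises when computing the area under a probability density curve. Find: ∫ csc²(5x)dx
Since d/dx[-cot(5x)]=5csc²(5x), integral=-cot(5x)/5+C

Answer: (-1/5)cot(5x)+C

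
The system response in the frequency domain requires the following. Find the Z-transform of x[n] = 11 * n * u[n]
Z{n * u[n]}=z/(z-1)^2
By linearity: Z{11 * n * u[n]}=11z/(z-1)^2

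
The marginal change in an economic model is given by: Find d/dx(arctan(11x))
d/dx[arctan(u)] = u'/(1+u²), u = 11x, u' = 11

Answer: 11/(1+121x²)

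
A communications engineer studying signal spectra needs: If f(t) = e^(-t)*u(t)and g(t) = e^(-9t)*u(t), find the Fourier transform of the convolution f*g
By the convolution theorem: F{f*g}=F(omega)*G(omega)
F(omega)=1/(1 + j*omega), G(omega)=1/(9 + j*omega)
F{f*g}=1/((1 + j*omega)(9 + j*omega))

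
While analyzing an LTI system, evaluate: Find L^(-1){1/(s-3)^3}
L^(-1){1/(s-a)^n}=t^(n-1)·e^(at)/(n-1)!
Here a=3, n=3: t^2·e^(3t)/2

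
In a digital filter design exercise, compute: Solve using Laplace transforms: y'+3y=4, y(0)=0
Take L of both sides: sY(s) - 0 + 3Y(s) = 4/s
Y(s)(s + 3) = 4/s + 0
Y(s) = 4/(s(s + 3)) + 0/(s + 3)
Partial fractions: 4/(s(s + 3)) = (4/3)/s - (4/3)/(s + 3)
So Y(s) = (4/3)/s - (4/3)/(s + 3)
Inverse transform (L^(-1){1/s} = 1, L^(-1){1/(s + 3)} = e^(-3t)):

Answer: y(t) = 4/3 - (4/3)·e^(-3t)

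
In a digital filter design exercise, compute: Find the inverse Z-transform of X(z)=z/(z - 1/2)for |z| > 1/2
Standard pair: z/(z-a) <-> a^n*u[n] for causal signals
With a = 1/2: x[n] = (1/2)^n*u[n]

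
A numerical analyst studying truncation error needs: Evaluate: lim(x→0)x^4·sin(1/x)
Squeeze theorem: -|x^4| ≤ x^4·sin(1/x) ≤ |x^4|
Since x^4 → 0 as x → 0, by squeeze theorem the limit is 0

Answer: 0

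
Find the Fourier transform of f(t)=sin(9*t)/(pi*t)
sin(W * t)/(pi * t) = (W/pi) * sinc(W * t/pi) is the impulse response of the ideal low-pass filter with cutoff W (here W = 9).
Its Fourier transform is a rectangular function:
F(omega) = 1 for |omega| < 9, 0 otherwise

Answer: rect(omega/18) [i.e., 1 for |omega| < 9, 0 otherwise]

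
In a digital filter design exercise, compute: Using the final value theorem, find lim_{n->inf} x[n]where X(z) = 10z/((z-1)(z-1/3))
Final value theorem: lim x[n]=lim_{z->1} (z-1)*X(z)
(z-1)*X(z)=10z/(z-1/3)
As z->1: 10/(1 - 1/3)=10/(2/3)=15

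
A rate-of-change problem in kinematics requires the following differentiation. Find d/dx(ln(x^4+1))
Chain rule: d/dx[ln(u)]=u'/u where u=x^4+1
u'=4x^3

Answer: (4x^3)/(x^4+1)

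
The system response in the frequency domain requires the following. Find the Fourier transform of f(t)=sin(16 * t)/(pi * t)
sin(W*t)/(pi*t)=(W/pi)*sinc(W*t/pi) is the impulse response of the ideal low-pass filter with cutoff W (here W=16).
Its Fourier transform is a rectangular function:
F(omega)=1 for |omega| < 16, 0 otherwise

Answer: rect(omega/32) [i.e., 1 for |omega| < 16, 0 otherwise]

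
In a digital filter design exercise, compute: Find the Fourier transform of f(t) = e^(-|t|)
Using the standard pair: F{e^(-a|t|)} = 2a/(a^2 + omega^2)
With a = 1: F(omega) = 2/(1 + omega^2)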